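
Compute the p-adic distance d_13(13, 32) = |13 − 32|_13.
d_13(13, 32) = 1

Step 1 — x − y = 13 − 32 = -19. Step 2 — v_13(-19) = 0 (factor: -19 = −(13^0 · 19); the sign does not affect v_p). Step 3 — |x − y|_13 = 13^{0} = 1.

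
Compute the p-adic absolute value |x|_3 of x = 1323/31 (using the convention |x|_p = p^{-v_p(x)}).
|1323/31|_3 = 1/27

Step 1 — compute v_3(x) by factoring powers of 3 out of the numerator and denominator: v_3(1323/31) = 3. Step 2 — apply |x|_p = p^{-v_p(x)} = 3^{-3} = 1/27.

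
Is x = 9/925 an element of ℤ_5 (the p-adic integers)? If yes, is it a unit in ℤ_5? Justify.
x ∉ ℤ_5 (v_5(x) = -2 < 0)

ℤ_5 = {x ∈ ℚ_5 : v_5(x) ≥ 0} and ℤ_5^× = {x ∈ ℤ_5 : v_5(x) = 0}. Here v_5(9/925) = v_5(num) − v_5(den) = -2; compare against these criteria.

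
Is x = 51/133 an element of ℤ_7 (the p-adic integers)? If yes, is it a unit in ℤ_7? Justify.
x ∉ ℤ_7 (v_7(x) = -1 < 0)

ℤ_7 = {x ∈ ℚ_7 : v_7(x) ≥ 0} and ℤ_7^× = {x ∈ ℤ_7 : v_7(x) = 0}. Here v_7(51/133) = v_7(num) − v_7(den) = -1; compare against these criteria.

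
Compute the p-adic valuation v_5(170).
v_5(170) = 1

v_5(n) is the largest exponent k such that 5^k divides n. Factor out: 170 = 5^1 · 34. (Sign doesn't affect v_p.) So v_5(170) = 1.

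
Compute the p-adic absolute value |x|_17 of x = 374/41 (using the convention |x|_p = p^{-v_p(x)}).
|374/41|_17 = 1/17

Step 1 — compute v_17(x) by factoring powers of 17 out of the numerator and denominator: v_17(374/41) = 1. Step 2 — apply |x|_p = p^{-v_p(x)} = 17^{-1} = 1/17.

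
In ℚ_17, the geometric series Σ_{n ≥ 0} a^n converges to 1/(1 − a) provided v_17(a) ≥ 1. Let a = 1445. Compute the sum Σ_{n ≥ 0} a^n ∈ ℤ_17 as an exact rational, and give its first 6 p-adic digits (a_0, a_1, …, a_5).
Σ a^n = 1/(1 − a) = -1/1444;  first 6 digits = (1, 0, 5, 0, 8, 1)

v_17(a) = 2 ≥ 1, so the series converges in ℤ_17 to 1/(1 − a) = 1/(1 − 1445) = -1/1444. Expand this rational in ℤ_17: compute digits iteratively via d_i = x_i mod 17, x_{i+1} = (x_i − d_i)/17. The first 6 digits are (1, 0, 5, 0, 8, 1).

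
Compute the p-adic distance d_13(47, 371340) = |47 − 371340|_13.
d_13(47, 371340) = 1/371293

Step 1 — x − y = 47 − 371340 = -371293. Step 2 — v_13(-371293) = 5 (factor: -371293 = −(13^5 · 1); the sign does not affect v_p). Step 3 — |x − y|_13 = 13^{-5} = 1/371293.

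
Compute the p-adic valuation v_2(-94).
v_2(-94) = 1

v_2(n) is the largest exponent k such that 2^k divides n. Factor out: -94 = -2^1 · 47. (Sign doesn't affect v_p.) So v_2(-94) = 1.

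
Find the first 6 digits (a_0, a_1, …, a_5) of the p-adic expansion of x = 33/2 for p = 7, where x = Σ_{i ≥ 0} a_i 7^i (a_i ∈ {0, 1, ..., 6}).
(a_0, …, a_5) = (6, 5, 3, 3, 3, 3)

v_7(33/2) = 0 (numerator and denominator both coprime to 7), so x ∈ ℤ_7^×. Compute digits iteratively via a_i = x_i mod 7, x_{i+1} = (x_i − a_i)/7, with x_0 = x:
  x_0 = 33/2;  a_0 = 6;  x_1 = (x_0 − 6)/7 = 3/2
  x_1 = 3/2;  a_1 = 5;  x_2 = (x_1 − 5)/7 = -1/2
  x_2 = -1/2;  a_2 = 3;  x_3 = (x_2 − 3)/7 = -1/2
  x_3 = -1/2;  a_3 = 3;  x_4 = (x_3 − 3)/7 = -1/2
  x_4 = -1/2;  a_4 = 3;  x_5 = (x_4 − 3)/7 = -1/2
  x_5 = -1/2;  a_5 = 3;  x_6 = (x_5 − 3)/7 = -1/2
Digits: (6, 5, 3, 3, 3, 3).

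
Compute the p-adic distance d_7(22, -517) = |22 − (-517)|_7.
d_7(22, -517) = 1/49

Step 1 — x − y = 22 − (-517) = 539. Step 2 — v_7(539) = 2 (factor: 539 = (7^2 · 11); the sign does not affect v_p). Step 3 — |x − y|_7 = 7^{-2} = 1/49.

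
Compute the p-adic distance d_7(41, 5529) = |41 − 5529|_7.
d_7(41, 5529) = 1/343

Step 1 — x − y = 41 − 5529 = -5488. Step 2 — v_7(-5488) = 3 (factor: -5488 = −(7^3 · 16); the sign does not affect v_p). Step 3 — |x − y|_7 = 7^{-3} = 1/343.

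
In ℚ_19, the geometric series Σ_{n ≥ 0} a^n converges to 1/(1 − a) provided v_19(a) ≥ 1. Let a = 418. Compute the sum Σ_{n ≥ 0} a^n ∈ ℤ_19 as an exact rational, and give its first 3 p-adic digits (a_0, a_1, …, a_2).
Σ a^n = 1/(1 − a) = -1/417;  first 3 digits = (1, 3, 10)

v_19(a) = 1 ≥ 1, so the series converges in ℤ_19 to 1/(1 − a) = 1/(1 − 418) = -1/417. Expand this rational in ℤ_19: compute digits iteratively via d_i = x_i mod 19, x_{i+1} = (x_i − d_i)/19. The first 3 digits are (1, 3, 10).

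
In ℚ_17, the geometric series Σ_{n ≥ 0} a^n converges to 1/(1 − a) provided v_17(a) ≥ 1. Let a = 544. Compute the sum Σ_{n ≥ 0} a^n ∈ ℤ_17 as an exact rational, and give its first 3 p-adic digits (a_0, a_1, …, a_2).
Σ a^n = 1/(1 − a) = -1/543;  first 3 digits = (1, 15, 5)

v_17(a) = 1 ≥ 1, so the series converges in ℤ_17 to 1/(1 − a) = 1/(1 − 544) = -1/543. Expand this rational in ℤ_17: compute digits iteratively via d_i = x_i mod 17, x_{i+1} = (x_i − d_i)/17. The first 3 digits are (1, 15, 5).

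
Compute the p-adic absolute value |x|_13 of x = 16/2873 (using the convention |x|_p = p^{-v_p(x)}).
|16/2873|_13 = 169

Step 1 — compute v_13(x) by factoring powers of 13 out of the numerator and denominator: v_13(16/2873) = -2. Step 2 — apply |x|_p = p^{-v_p(x)} = 13^{2} = 169.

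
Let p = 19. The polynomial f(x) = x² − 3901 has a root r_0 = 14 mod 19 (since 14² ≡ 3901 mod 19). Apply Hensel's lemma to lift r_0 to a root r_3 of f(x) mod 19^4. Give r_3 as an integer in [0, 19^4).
r_3 = 40256 (mod 130321)

Hensel's recurrence: r_{i+1} = r_i − f(r_i)·(f′(r_i))^{-1} mod 19^{i+2}, with f′(x) = 2x. Iterate:
  r_0 = 14 (mod 19)
  r_1 = 185 (mod 361)
  r_2 = 5961 (mod 6859)
  r_3 = 40256 (mod 130321)
Final: r_3 = 40256, and one checks f(r_3) ≡ 0 mod 19^4.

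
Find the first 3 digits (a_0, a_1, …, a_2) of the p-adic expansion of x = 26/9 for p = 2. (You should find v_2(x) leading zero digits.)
(a_0, …, a_2) = (0, 1, 0)

v_2(26/9) = 1, so a_0 = ... = a_0 = 0. Factor out: x = 2^1 · u with u = 13/9 a unit in ℤ_2. Expand u iteratively via a_{v+i} = u_i mod 2, u_{i+1} = (u_i − a_{v+i})/2:
  u_0 = 13/9;  a_1 = 1;  u_1 = (u_0 − 1)/2 = 2/9
  u_1 = 2/9;  a_2 = 0;  u_2 = (u_1 − 0)/2 = 1/9
Digits: (0, 1, 0).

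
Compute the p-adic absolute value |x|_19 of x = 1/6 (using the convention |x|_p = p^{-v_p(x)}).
|1/6|_19 = 1

Step 1 — compute v_19(x) by factoring powers of 19 out of the numerator and denominator: v_19(1/6) = 0. Step 2 — apply |x|_p = p^{-v_p(x)} = 19^{0} = 1.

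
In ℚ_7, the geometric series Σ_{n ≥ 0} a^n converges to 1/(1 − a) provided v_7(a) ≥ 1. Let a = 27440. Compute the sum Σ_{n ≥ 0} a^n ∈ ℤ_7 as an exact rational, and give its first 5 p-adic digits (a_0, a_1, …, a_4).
Σ a^n = 1/(1 − a) = -1/27439;  first 5 digits = (1, 0, 0, 3, 4)

v_7(a) = 3 ≥ 1, so the series converges in ℤ_7 to 1/(1 − a) = 1/(1 − 27440) = -1/27439. Expand this rational in ℤ_7: compute digits iteratively via d_i = x_i mod 7, x_{i+1} = (x_i − d_i)/7. The first 5 digits are (1, 0, 0, 3, 4).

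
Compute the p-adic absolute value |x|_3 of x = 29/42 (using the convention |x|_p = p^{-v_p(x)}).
|29/42|_3 = 3

Step 1 — compute v_3(x) by factoring powers of 3 out of the numerator and denominator: v_3(29/42) = -1. Step 2 — apply |x|_p = p^{-v_p(x)} = 3^{1} = 3.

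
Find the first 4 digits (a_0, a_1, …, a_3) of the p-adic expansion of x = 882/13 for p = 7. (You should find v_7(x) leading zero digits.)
(a_0, …, a_3) = (0, 0, 3, 3)

v_7(882/13) = 2, so a_0 = ... = a_1 = 0. Factor out: x = 7^2 · u with u = 18/13 a unit in ℤ_7. Expand u iteratively via a_{v+i} = u_i mod 7, u_{i+1} = (u_i − a_{v+i})/7:
  u_0 = 18/13;  a_2 = 3;  u_1 = (u_0 − 3)/7 = -3/13
  u_1 = -3/13;  a_3 = 3;  u_2 = (u_1 − 3)/7 = -6/13
Digits: (0, 0, 3, 3).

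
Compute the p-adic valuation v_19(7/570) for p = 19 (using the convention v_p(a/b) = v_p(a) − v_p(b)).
v_19(7/570) = -1

Factor powers of 19 from the numerator and denominator of the reduced fraction: 7 = 19^0 · 7 and 570 = 19^1 · 30. Apply v_p(a/b) = v_p(a) − v_p(b): v_19(7/570) = 0 − 1 = -1.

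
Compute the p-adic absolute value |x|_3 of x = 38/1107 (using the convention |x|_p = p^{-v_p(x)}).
|38/1107|_3 = 27

Step 1 — compute v_3(x) by factoring powers of 3 out of the numerator and denominator: v_3(38/1107) = -3. Step 2 — apply |x|_p = p^{-v_p(x)} = 3^{3} = 27.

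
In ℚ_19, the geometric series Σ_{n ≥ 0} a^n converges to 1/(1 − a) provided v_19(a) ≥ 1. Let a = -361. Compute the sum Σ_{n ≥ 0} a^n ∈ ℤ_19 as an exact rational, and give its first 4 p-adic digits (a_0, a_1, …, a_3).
Σ a^n = 1/(1 − a) = 1/362;  first 4 digits = (1, 0, 18, 18)

v_19(a) = 2 ≥ 1, so the series converges in ℤ_19 to 1/(1 − a) = 1/(1 − (-361)) = 1/362. Expand this rational in ℤ_19: compute digits iteratively via d_i = x_i mod 19, x_{i+1} = (x_i − d_i)/19. The first 4 digits are (1, 0, 18, 18).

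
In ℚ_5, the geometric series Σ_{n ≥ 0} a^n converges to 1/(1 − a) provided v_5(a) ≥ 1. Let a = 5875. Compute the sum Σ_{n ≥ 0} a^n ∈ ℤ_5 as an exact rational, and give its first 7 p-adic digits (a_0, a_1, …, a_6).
Σ a^n = 1/(1 − a) = -1/5874;  first 7 digits = (1, 0, 0, 2, 4, 1, 4)

v_5(a) = 3 ≥ 1, so the series converges in ℤ_5 to 1/(1 − a) = 1/(1 − 5875) = -1/5874. Expand this rational in ℤ_5: compute digits iteratively via d_i = x_i mod 5, x_{i+1} = (x_i − d_i)/5. The first 7 digits are (1, 0, 0, 2, 4, 1, 4).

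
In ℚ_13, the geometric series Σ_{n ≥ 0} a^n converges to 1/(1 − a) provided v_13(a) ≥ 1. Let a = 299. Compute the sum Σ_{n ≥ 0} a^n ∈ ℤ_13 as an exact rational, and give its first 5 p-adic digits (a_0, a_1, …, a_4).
Σ a^n = 1/(1 − a) = -1/298;  first 5 digits = (1, 10, 10, 0, 6)

v_13(a) = 1 ≥ 1, so the series converges in ℤ_13 to 1/(1 − a) = 1/(1 − 299) = -1/298. Expand this rational in ℤ_13: compute digits iteratively via d_i = x_i mod 13, x_{i+1} = (x_i − d_i)/13. The first 5 digits are (1, 10, 10, 0, 6).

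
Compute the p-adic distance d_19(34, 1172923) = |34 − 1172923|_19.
d_19(34, 1172923) = 1/130321

Step 1 — x − y = 34 − 1172923 = -1172889. Step 2 — v_19(-1172889) = 4 (factor: -1172889 = −(19^4 · 9); the sign does not affect v_p). Step 3 — |x − y|_19 = 19^{-4} = 1/130321.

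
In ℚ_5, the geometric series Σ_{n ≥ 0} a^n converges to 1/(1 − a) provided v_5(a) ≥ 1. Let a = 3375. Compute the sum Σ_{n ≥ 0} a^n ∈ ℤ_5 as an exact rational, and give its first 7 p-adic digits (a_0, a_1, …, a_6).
Σ a^n = 1/(1 − a) = -1/3374;  first 7 digits = (1, 0, 0, 2, 0, 1, 4)

v_5(a) = 3 ≥ 1, so the series converges in ℤ_5 to 1/(1 − a) = 1/(1 − 3375) = -1/3374. Expand this rational in ℤ_5: compute digits iteratively via d_i = x_i mod 5, x_{i+1} = (x_i − d_i)/5. The first 7 digits are (1, 0, 0, 2, 0, 1, 4).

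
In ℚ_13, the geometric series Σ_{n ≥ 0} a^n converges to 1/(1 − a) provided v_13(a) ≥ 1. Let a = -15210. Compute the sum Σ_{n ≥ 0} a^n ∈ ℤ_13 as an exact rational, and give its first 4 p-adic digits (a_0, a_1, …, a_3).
Σ a^n = 1/(1 − a) = 1/15211;  first 4 digits = (1, 0, 1, 6)

v_13(a) = 2 ≥ 1, so the series converges in ℤ_13 to 1/(1 − a) = 1/(1 − (-15210)) = 1/15211. Expand this rational in ℤ_13: compute digits iteratively via d_i = x_i mod 13, x_{i+1} = (x_i − d_i)/13. The first 4 digits are (1, 0, 1, 6).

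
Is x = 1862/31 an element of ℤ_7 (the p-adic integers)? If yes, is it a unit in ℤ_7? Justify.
x ∈ ℤ_7 but not a unit; v_7(x) = 2 > 0

ℤ_7 = {x ∈ ℚ_7 : v_7(x) ≥ 0} and ℤ_7^× = {x ∈ ℤ_7 : v_7(x) = 0}. Here v_7(1862/31) = v_7(num) − v_7(den) = 2; compare against these criteria.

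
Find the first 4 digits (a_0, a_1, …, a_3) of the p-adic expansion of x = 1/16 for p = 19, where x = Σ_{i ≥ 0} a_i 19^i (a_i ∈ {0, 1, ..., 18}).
(a_0, …, a_3) = (6, 8, 15, 17)

v_19(1/16) = 0 (numerator and denominator both coprime to 19), so x ∈ ℤ_19^×. Compute digits iteratively via a_i = x_i mod 19, x_{i+1} = (x_i − a_i)/19, with x_0 = x:
  x_0 = 1/16;  a_0 = 6;  x_1 = (x_0 − 6)/19 = -5/16
  x_1 = -5/16;  a_1 = 8;  x_2 = (x_1 − 8)/19 = -7/16
  x_2 = -7/16;  a_2 = 15;  x_3 = (x_2 − 15)/19 = -13/16
  x_3 = -13/16;  a_3 = 17;  x_4 = (x_3 − 17)/19 = -15/16
Digits: (6, 8, 15, 17).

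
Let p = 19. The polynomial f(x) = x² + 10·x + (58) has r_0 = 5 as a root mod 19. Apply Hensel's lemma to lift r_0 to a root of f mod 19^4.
r_3 = 19005 (mod 130321)

Hensel: r_{i+1} = r_i − f(r_i)·(f′(r_i))^{-1} mod 19^{i+2}, f′(x) = 2x + 10. Iterate:
  r_0 = 5 (mod 19)
  r_1 = 233 (mod 361)
  r_2 = 5287 (mod 6859)
  r_3 = 19005 (mod 130321)
Final: r = 19005 satisfies f(r) ≡ 0 mod 19^4.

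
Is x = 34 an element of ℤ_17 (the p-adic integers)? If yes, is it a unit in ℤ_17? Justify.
x ∈ ℤ_17 but not a unit; v_17(x) = 1 > 0

ℤ_17 = {x ∈ ℚ_17 : v_17(x) ≥ 0} and ℤ_17^× = {x ∈ ℤ_17 : v_17(x) = 0}. Here v_17(34) = v_17(num) − v_17(den) = 1; compare against these criteria.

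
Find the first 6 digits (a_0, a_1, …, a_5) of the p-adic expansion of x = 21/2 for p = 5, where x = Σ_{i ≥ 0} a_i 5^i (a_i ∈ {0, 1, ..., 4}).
(a_0, …, a_5) = (3, 4, 2, 2, 2, 2)

v_5(21/2) = 0 (numerator and denominator both coprime to 5), so x ∈ ℤ_5^×. Compute digits iteratively via a_i = x_i mod 5, x_{i+1} = (x_i − a_i)/5, with x_0 = x:
  x_0 = 21/2;  a_0 = 3;  x_1 = (x_0 − 3)/5 = 3/2
  x_1 = 3/2;  a_1 = 4;  x_2 = (x_1 − 4)/5 = -1/2
  x_2 = -1/2;  a_2 = 2;  x_3 = (x_2 − 2)/5 = -1/2
  x_3 = -1/2;  a_3 = 2;  x_4 = (x_3 − 2)/5 = -1/2
  x_4 = -1/2;  a_4 = 2;  x_5 = (x_4 − 2)/5 = -1/2
  x_5 = -1/2;  a_5 = 2;  x_6 = (x_5 − 2)/5 = -1/2
Digits: (3, 4, 2, 2, 2, 2).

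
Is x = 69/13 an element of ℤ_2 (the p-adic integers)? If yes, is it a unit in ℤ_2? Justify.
x ∈ ℤ_2^× (unit); v_2(x) = 0

ℤ_2 = {x ∈ ℚ_2 : v_2(x) ≥ 0} and ℤ_2^× = {x ∈ ℤ_2 : v_2(x) = 0}. Here v_2(69/13) = v_2(num) − v_2(den) = 0; compare against these criteria.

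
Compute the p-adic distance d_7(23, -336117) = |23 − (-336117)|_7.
d_7(23, -336117) = 1/16807

Step 1 — x − y = 23 − (-336117) = 336140. Step 2 — v_7(336140) = 5 (factor: 336140 = (7^5 · 20); the sign does not affect v_p). Step 3 — |x − y|_7 = 7^{-5} = 1/16807.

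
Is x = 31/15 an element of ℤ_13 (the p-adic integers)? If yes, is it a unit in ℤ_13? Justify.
x ∈ ℤ_13^× (unit); v_13(x) = 0

ℤ_13 = {x ∈ ℚ_13 : v_13(x) ≥ 0} and ℤ_13^× = {x ∈ ℤ_13 : v_13(x) = 0}. Here v_13(31/15) = v_13(num) − v_13(den) = 0; compare against these criteria.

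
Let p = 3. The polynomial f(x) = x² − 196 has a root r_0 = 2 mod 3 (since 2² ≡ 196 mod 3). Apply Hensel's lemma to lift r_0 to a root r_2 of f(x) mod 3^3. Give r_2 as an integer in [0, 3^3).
r_2 = 14 (mod 27)

Hensel's recurrence: r_{i+1} = r_i − f(r_i)·(f′(r_i))^{-1} mod 3^{i+2}, with f′(x) = 2x. Iterate:
  r_0 = 2 (mod 3)
  r_1 = 5 (mod 9)
  r_2 = 14 (mod 27)
Final: r_2 = 14, and one checks f(r_2) ≡ 0 mod 3^3.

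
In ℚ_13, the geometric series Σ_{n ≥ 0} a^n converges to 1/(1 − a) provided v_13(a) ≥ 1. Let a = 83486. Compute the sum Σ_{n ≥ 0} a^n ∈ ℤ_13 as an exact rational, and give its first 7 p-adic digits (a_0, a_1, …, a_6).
Σ a^n = 1/(1 − a) = -1/83485;  first 7 digits = (1, 0, 0, 12, 2, 0, 1)

v_13(a) = 3 ≥ 1, so the series converges in ℤ_13 to 1/(1 − a) = 1/(1 − 83486) = -1/83485. Expand this rational in ℤ_13: compute digits iteratively via d_i = x_i mod 13, x_{i+1} = (x_i − d_i)/13. The first 7 digits are (1, 0, 0, 12, 2, 0, 1).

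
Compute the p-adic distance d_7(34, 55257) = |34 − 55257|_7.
d_7(34, 55257) = 1/2401

Step 1 — x − y = 34 − 55257 = -55223. Step 2 — v_7(-55223) = 4 (factor: -55223 = −(7^4 · 23); the sign does not affect v_p). Step 3 — |x − y|_7 = 7^{-4} = 1/2401.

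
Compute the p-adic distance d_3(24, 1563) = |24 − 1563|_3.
d_3(24, 1563) = 1/81

Step 1 — x − y = 24 − 1563 = -1539. Step 2 — v_3(-1539) = 4 (factor: -1539 = −(3^4 · 19); the sign does not affect v_p). Step 3 — |x − y|_3 = 3^{-4} = 1/81.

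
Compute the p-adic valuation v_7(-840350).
v_7(-840350) = 5

v_7(n) is the largest exponent k such that 7^k divides n. Factor out: -840350 = -7^5 · 50. (Sign doesn't affect v_p.) So v_7(-840350) = 5.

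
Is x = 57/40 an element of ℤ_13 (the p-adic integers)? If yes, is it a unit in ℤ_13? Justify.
x ∈ ℤ_13^× (unit); v_13(x) = 0

ℤ_13 = {x ∈ ℚ_13 : v_13(x) ≥ 0} and ℤ_13^× = {x ∈ ℤ_13 : v_13(x) = 0}. Here v_13(57/40) = v_13(num) − v_13(den) = 0; compare against these criteria.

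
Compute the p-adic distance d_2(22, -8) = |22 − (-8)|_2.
d_2(22, -8) = 1/2

Step 1 — x − y = 22 − (-8) = 30. Step 2 — v_2(30) = 1 (factor: 30 = (2^1 · 15); the sign does not affect v_p). Step 3 — |x − y|_2 = 2^{-1} = 1/2.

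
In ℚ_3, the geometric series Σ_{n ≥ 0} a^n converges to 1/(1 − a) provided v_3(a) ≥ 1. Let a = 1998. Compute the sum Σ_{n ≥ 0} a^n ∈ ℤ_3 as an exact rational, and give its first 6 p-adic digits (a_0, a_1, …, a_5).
Σ a^n = 1/(1 − a) = -1/1997;  first 6 digits = (1, 0, 0, 2, 0, 2)

v_3(a) = 3 ≥ 1, so the series converges in ℤ_3 to 1/(1 − a) = 1/(1 − 1998) = -1/1997. Expand this rational in ℤ_3: compute digits iteratively via d_i = x_i mod 3, x_{i+1} = (x_i − d_i)/3. The first 6 digits are (1, 0, 0, 2, 0, 2).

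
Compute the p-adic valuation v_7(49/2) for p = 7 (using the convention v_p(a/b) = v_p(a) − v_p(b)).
v_7(49/2) = 2

Factor powers of 7 from the numerator and denominator of the reduced fraction: 49 = 7^2 · 1 and 2 = 7^0 · 2. Apply v_p(a/b) = v_p(a) − v_p(b): v_7(49/2) = 2 − 0 = 2.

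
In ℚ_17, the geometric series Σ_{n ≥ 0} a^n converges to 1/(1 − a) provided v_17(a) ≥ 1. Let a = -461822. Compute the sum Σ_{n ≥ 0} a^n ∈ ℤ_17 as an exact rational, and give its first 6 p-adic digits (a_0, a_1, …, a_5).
Σ a^n = 1/(1 − a) = 1/461823;  first 6 digits = (1, 0, 0, 8, 11, 16)

v_17(a) = 3 ≥ 1, so the series converges in ℤ_17 to 1/(1 − a) = 1/(1 − (-461822)) = 1/461823. Expand this rational in ℤ_17: compute digits iteratively via d_i = x_i mod 17, x_{i+1} = (x_i − d_i)/17. The first 6 digits are (1, 0, 0, 8, 11, 16).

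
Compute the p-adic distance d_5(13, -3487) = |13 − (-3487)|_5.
d_5(13, -3487) = 1/125

Step 1 — x − y = 13 − (-3487) = 3500. Step 2 — v_5(3500) = 3 (factor: 3500 = (5^3 · 28); the sign does not affect v_p). Step 3 — |x − y|_5 = 5^{-3} = 1/125.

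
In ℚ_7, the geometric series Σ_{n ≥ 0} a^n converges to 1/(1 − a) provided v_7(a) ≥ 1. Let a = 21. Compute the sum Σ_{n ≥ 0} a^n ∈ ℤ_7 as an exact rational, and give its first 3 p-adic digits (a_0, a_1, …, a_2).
Σ a^n = 1/(1 − a) = -1/20;  first 3 digits = (1, 3, 2)

v_7(a) = 1 ≥ 1, so the series converges in ℤ_7 to 1/(1 − a) = 1/(1 − 21) = -1/20. Expand this rational in ℤ_7: compute digits iteratively via d_i = x_i mod 7, x_{i+1} = (x_i − d_i)/7. The first 3 digits are (1, 3, 2).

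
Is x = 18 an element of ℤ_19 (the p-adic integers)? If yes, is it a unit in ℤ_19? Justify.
x ∈ ℤ_19^× (unit); v_19(x) = 0

ℤ_19 = {x ∈ ℚ_19 : v_19(x) ≥ 0} and ℤ_19^× = {x ∈ ℤ_19 : v_19(x) = 0}. Here v_19(18) = v_19(num) − v_19(den) = 0; compare against these criteria.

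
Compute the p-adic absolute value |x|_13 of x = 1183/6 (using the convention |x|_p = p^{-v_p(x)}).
|1183/6|_13 = 1/169

Step 1 — compute v_13(x) by factoring powers of 13 out of the numerator and denominator: v_13(1183/6) = 2. Step 2 — apply |x|_p = p^{-v_p(x)} = 13^{-2} = 1/169.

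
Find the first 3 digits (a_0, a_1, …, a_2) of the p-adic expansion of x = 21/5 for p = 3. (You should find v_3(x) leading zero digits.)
(a_0, …, a_2) = (0, 2, 1)

v_3(21/5) = 1, so a_0 = ... = a_0 = 0. Factor out: x = 3^1 · u with u = 7/5 a unit in ℤ_3. Expand u iteratively via a_{v+i} = u_i mod 3, u_{i+1} = (u_i − a_{v+i})/3:
  u_0 = 7/5;  a_1 = 2;  u_1 = (u_0 − 2)/3 = -1/5
  u_1 = -1/5;  a_2 = 1;  u_2 = (u_1 − 1)/3 = -2/5
Digits: (0, 2, 1).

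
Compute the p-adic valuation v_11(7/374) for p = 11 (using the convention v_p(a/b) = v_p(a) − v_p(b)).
v_11(7/374) = -1

Factor powers of 11 from the numerator and denominator of the reduced fraction: 7 = 11^0 · 7 and 374 = 11^1 · 34. Apply v_p(a/b) = v_p(a) − v_p(b): v_11(7/374) = 0 − 1 = -1.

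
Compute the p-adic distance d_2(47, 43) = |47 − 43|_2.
d_2(47, 43) = 1/4

Step 1 — x − y = 47 − 43 = 4. Step 2 — v_2(4) = 2 (factor: 4 = (2^2 · 1); the sign does not affect v_p). Step 3 — |x − y|_2 = 2^{-2} = 1/4.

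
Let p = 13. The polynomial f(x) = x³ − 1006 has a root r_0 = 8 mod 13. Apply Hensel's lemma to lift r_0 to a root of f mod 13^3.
r_2 = 1984 (mod 2197)

Hensel: r_{i+1} = r_i − f(r_i)/f′(r_i) mod 13^{i+2}, where f′(x) = 3x². Iterate:
  r_0 = 8 (mod 13)
  r_1 = 125 (mod 169)
  r_2 = 1984 (mod 2197)
Final: r = 1984 with f(r) ≡ 0 mod 13^3.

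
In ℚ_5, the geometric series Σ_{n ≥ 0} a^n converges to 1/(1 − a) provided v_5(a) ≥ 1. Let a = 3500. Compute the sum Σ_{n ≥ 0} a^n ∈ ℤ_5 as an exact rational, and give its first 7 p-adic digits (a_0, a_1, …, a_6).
Σ a^n = 1/(1 − a) = -1/3499;  first 7 digits = (1, 0, 0, 3, 0, 1, 4)

v_5(a) = 3 ≥ 1, so the series converges in ℤ_5 to 1/(1 − a) = 1/(1 − 3500) = -1/3499. Expand this rational in ℤ_5: compute digits iteratively via d_i = x_i mod 5, x_{i+1} = (x_i − d_i)/5. The first 7 digits are (1, 0, 0, 3, 0, 1, 4).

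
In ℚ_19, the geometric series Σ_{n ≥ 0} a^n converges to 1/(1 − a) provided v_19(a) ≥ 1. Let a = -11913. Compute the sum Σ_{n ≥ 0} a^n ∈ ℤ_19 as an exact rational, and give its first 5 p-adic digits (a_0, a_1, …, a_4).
Σ a^n = 1/(1 − a) = 1/11914;  first 5 digits = (1, 0, 5, 17, 5)

v_19(a) = 2 ≥ 1, so the series converges in ℤ_19 to 1/(1 − a) = 1/(1 − (-11913)) = 1/11914. Expand this rational in ℤ_19: compute digits iteratively via d_i = x_i mod 19, x_{i+1} = (x_i − d_i)/19. The first 5 digits are (1, 0, 5, 17, 5).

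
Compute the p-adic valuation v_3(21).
v_3(21) = 1

v_3(n) is the largest exponent k such that 3^k divides n. Factor out: 21 = 3^1 · 7. (Sign doesn't affect v_p.) So v_3(21) = 1.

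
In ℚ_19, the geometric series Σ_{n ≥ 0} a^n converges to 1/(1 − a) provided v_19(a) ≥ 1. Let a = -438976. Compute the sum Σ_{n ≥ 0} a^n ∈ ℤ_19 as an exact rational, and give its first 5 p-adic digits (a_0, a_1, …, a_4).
Σ a^n = 1/(1 − a) = 1/438977;  first 5 digits = (1, 0, 0, 12, 15)

v_19(a) = 3 ≥ 1, so the series converges in ℤ_19 to 1/(1 − a) = 1/(1 − (-438976)) = 1/438977. Expand this rational in ℤ_19: compute digits iteratively via d_i = x_i mod 19, x_{i+1} = (x_i − d_i)/19. The first 5 digits are (1, 0, 0, 12, 15).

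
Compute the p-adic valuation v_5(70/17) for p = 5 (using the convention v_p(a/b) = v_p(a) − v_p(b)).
v_5(70/17) = 1

Factor powers of 5 from the numerator and denominator of the reduced fraction: 70 = 5^1 · 14 and 17 = 5^0 · 17. Apply v_p(a/b) = v_p(a) − v_p(b): v_5(70/17) = 1 − 0 = 1.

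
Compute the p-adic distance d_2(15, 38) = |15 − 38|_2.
d_2(15, 38) = 1

Step 1 — x − y = 15 − 38 = -23. Step 2 — v_2(-23) = 0 (factor: -23 = −(2^0 · 23); the sign does not affect v_p). Step 3 — |x − y|_2 = 2^{0} = 1.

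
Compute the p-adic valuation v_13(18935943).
v_13(18935943) = 5

v_13(n) is the largest exponent k such that 13^k divides n. Factor out: 18935943 = 13^5 · 51. (Sign doesn't affect v_p.) So v_13(18935943) = 5.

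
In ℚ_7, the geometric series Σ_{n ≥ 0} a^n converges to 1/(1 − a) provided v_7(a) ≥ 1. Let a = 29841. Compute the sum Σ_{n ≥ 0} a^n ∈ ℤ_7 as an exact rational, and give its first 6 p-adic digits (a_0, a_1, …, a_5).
Σ a^n = 1/(1 − a) = -1/29840;  first 6 digits = (1, 0, 0, 3, 5, 1)

v_7(a) = 3 ≥ 1, so the series converges in ℤ_7 to 1/(1 − a) = 1/(1 − 29841) = -1/29840. Expand this rational in ℤ_7: compute digits iteratively via d_i = x_i mod 7, x_{i+1} = (x_i − d_i)/7. The first 6 digits are (1, 0, 0, 3, 5, 1).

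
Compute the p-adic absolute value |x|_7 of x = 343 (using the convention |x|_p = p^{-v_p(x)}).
|343|_7 = 1/343

Step 1 — compute v_7(x) by factoring powers of 7 out of the numerator and denominator: v_7(343) = 3. Step 2 — apply |x|_p = p^{-v_p(x)} = 7^{-3} = 1/343.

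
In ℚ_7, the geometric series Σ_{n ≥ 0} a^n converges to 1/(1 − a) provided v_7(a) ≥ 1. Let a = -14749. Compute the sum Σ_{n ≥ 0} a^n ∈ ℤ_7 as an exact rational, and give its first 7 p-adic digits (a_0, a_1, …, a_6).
Σ a^n = 1/(1 − a) = 1/14750;  first 7 digits = (1, 0, 0, 6, 0, 6, 0)

v_7(a) = 3 ≥ 1, so the series converges in ℤ_7 to 1/(1 − a) = 1/(1 − (-14749)) = 1/14750. Expand this rational in ℤ_7: compute digits iteratively via d_i = x_i mod 7, x_{i+1} = (x_i − d_i)/7. The first 7 digits are (1, 0, 0, 6, 0, 6, 0).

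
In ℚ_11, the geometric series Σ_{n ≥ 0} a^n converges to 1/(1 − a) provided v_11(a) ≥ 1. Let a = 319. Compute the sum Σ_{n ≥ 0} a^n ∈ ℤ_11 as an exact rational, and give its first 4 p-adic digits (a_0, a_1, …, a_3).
Σ a^n = 1/(1 − a) = -1/318;  first 4 digits = (1, 7, 7, 1)

v_11(a) = 1 ≥ 1, so the series converges in ℤ_11 to 1/(1 − a) = 1/(1 − 319) = -1/318. Expand this rational in ℤ_11: compute digits iteratively via d_i = x_i mod 11, x_{i+1} = (x_i − d_i)/11. The first 4 digits are (1, 7, 7, 1).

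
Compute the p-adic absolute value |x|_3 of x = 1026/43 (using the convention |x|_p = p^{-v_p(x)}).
|1026/43|_3 = 1/27

Step 1 — compute v_3(x) by factoring powers of 3 out of the numerator and denominator: v_3(1026/43) = 3. Step 2 — apply |x|_p = p^{-v_p(x)} = 3^{-3} = 1/27.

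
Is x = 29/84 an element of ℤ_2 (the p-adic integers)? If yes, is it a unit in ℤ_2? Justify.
x ∉ ℤ_2 (v_2(x) = -2 < 0)

ℤ_2 = {x ∈ ℚ_2 : v_2(x) ≥ 0} and ℤ_2^× = {x ∈ ℤ_2 : v_2(x) = 0}. Here v_2(29/84) = v_2(num) − v_2(den) = -2; compare against these criteria.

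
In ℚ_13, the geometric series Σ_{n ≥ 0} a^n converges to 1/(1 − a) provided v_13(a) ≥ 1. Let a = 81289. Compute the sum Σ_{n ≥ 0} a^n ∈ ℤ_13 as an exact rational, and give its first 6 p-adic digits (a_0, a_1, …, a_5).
Σ a^n = 1/(1 − a) = -1/81288;  first 6 digits = (1, 0, 0, 11, 2, 0)

v_13(a) = 3 ≥ 1, so the series converges in ℤ_13 to 1/(1 − a) = 1/(1 − 81289) = -1/81288. Expand this rational in ℤ_13: compute digits iteratively via d_i = x_i mod 13, x_{i+1} = (x_i − d_i)/13. The first 6 digits are (1, 0, 0, 11, 2, 0).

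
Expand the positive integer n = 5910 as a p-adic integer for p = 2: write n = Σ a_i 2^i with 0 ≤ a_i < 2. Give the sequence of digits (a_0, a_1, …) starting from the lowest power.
(a_0, a_1, …) = (0, 1, 1, 0, 1, 0, 0, 0, 1, 1, 1, 0, 1)

Repeated division by 2 gives the digits low-to-high: 5910 = 1·2^1 + 1·2^2 + 1·2^4 + 1·2^8 + 1·2^9 + 1·2^10 + 1·2^12. Digit sequence: (0, 1, 1, 0, 1, 0, 0, 0, 1, 1, 1, 0, 1).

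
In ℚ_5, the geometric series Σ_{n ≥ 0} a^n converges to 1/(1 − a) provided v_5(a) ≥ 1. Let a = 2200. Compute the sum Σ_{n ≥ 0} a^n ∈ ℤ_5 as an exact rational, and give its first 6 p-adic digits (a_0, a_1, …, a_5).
Σ a^n = 1/(1 − a) = -1/2199;  first 6 digits = (1, 0, 3, 2, 2, 4)

v_5(a) = 2 ≥ 1, so the series converges in ℤ_5 to 1/(1 − a) = 1/(1 − 2200) = -1/2199. Expand this rational in ℤ_5: compute digits iteratively via d_i = x_i mod 5, x_{i+1} = (x_i − d_i)/5. The first 6 digits are (1, 0, 3, 2, 2, 4).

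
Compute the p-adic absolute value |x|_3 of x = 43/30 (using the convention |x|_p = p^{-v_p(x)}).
|43/30|_3 = 3

Step 1 — compute v_3(x) by factoring powers of 3 out of the numerator and denominator: v_3(43/30) = -1. Step 2 — apply |x|_p = p^{-v_p(x)} = 3^{1} = 3.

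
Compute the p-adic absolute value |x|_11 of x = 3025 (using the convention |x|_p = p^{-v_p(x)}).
|3025|_11 = 1/121

Step 1 — compute v_11(x) by factoring powers of 11 out of the numerator and denominator: v_11(3025) = 2. Step 2 — apply |x|_p = p^{-v_p(x)} = 11^{-2} = 1/121.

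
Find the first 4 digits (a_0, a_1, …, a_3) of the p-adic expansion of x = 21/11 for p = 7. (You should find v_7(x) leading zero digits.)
(a_0, …, a_3) = (0, 6, 3, 2)

v_7(21/11) = 1, so a_0 = ... = a_0 = 0. Factor out: x = 7^1 · u with u = 3/11 a unit in ℤ_7. Expand u iteratively via a_{v+i} = u_i mod 7, u_{i+1} = (u_i − a_{v+i})/7:
  u_0 = 3/11;  a_1 = 6;  u_1 = (u_0 − 6)/7 = -9/11
  u_1 = -9/11;  a_2 = 3;  u_2 = (u_1 − 3)/7 = -6/11
  u_2 = -6/11;  a_3 = 2;  u_3 = (u_2 − 2)/7 = -4/11
Digits: (0, 6, 3, 2).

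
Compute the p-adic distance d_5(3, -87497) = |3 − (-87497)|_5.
d_5(3, -87497) = 1/3125

Step 1 — x − y = 3 − (-87497) = 87500. Step 2 — v_5(87500) = 5 (factor: 87500 = (5^5 · 28); the sign does not affect v_p). Step 3 — |x − y|_5 = 5^{-5} = 1/3125.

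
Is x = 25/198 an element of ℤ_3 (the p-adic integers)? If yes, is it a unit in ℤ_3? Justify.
x ∉ ℤ_3 (v_3(x) = -2 < 0)

ℤ_3 = {x ∈ ℚ_3 : v_3(x) ≥ 0} and ℤ_3^× = {x ∈ ℤ_3 : v_3(x) = 0}. Here v_3(25/198) = v_3(num) − v_3(den) = -2; compare against these criteria.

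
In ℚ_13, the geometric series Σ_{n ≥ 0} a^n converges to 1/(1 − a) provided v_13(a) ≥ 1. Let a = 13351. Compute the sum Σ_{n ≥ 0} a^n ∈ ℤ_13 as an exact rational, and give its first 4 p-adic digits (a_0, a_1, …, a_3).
Σ a^n = 1/(1 − a) = -1/13350;  first 4 digits = (1, 0, 1, 6)

v_13(a) = 2 ≥ 1, so the series converges in ℤ_13 to 1/(1 − a) = 1/(1 − 13351) = -1/13350. Expand this rational in ℤ_13: compute digits iteratively via d_i = x_i mod 13, x_{i+1} = (x_i − d_i)/13. The first 4 digits are (1, 0, 1, 6).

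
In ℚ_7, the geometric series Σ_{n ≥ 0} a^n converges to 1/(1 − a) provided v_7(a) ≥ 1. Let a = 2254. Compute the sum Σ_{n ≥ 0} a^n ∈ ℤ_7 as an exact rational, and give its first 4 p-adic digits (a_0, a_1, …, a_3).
Σ a^n = 1/(1 − a) = -1/2253;  first 4 digits = (1, 0, 4, 6)

v_7(a) = 2 ≥ 1, so the series converges in ℤ_7 to 1/(1 − a) = 1/(1 − 2254) = -1/2253. Expand this rational in ℤ_7: compute digits iteratively via d_i = x_i mod 7, x_{i+1} = (x_i − d_i)/7. The first 4 digits are (1, 0, 4, 6).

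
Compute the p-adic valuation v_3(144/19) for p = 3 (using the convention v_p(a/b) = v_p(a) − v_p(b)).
v_3(144/19) = 2

Factor powers of 3 from the numerator and denominator of the reduced fraction: 144 = 3^2 · 16 and 19 = 3^0 · 19. Apply v_p(a/b) = v_p(a) − v_p(b): v_3(144/19) = 2 − 0 = 2.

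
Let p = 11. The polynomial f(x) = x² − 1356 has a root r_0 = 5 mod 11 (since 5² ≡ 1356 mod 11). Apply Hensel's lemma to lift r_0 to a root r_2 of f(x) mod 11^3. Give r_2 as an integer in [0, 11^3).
r_2 = 5 (mod 1331)

Hensel's recurrence: r_{i+1} = r_i − f(r_i)·(f′(r_i))^{-1} mod 11^{i+2}, with f′(x) = 2x. Iterate:
  r_0 = 5 (mod 11)
  r_1 = 5 (mod 121)
  r_2 = 5 (mod 1331)
Final: r_2 = 5, and one checks f(r_2) ≡ 0 mod 11^3.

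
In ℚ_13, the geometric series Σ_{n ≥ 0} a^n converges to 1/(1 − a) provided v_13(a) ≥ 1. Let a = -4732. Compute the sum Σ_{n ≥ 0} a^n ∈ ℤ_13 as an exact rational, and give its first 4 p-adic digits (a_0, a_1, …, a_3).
Σ a^n = 1/(1 − a) = 1/4733;  first 4 digits = (1, 0, 11, 10)

v_13(a) = 2 ≥ 1, so the series converges in ℤ_13 to 1/(1 − a) = 1/(1 − (-4732)) = 1/4733. Expand this rational in ℤ_13: compute digits iteratively via d_i = x_i mod 13, x_{i+1} = (x_i − d_i)/13. The first 4 digits are (1, 0, 11, 10).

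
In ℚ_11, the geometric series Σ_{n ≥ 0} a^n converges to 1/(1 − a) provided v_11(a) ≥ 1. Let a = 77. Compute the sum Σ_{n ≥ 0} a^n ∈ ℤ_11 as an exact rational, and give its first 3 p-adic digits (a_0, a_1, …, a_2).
Σ a^n = 1/(1 − a) = -1/76;  first 3 digits = (1, 7, 5)

v_11(a) = 1 ≥ 1, so the series converges in ℤ_11 to 1/(1 − a) = 1/(1 − 77) = -1/76. Expand this rational in ℤ_11: compute digits iteratively via d_i = x_i mod 11, x_{i+1} = (x_i − d_i)/11. The first 3 digits are (1, 7, 5).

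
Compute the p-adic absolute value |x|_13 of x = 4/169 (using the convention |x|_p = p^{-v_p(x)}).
|4/169|_13 = 169

Step 1 — compute v_13(x) by factoring powers of 13 out of the numerator and denominator: v_13(4/169) = -2. Step 2 — apply |x|_p = p^{-v_p(x)} = 13^{2} = 169.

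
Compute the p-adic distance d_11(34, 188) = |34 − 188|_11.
d_11(34, 188) = 1/11

Step 1 — x − y = 34 − 188 = -154. Step 2 — v_11(-154) = 1 (factor: -154 = −(11^1 · 14); the sign does not affect v_p). Step 3 — |x − y|_11 = 11^{-1} = 1/11.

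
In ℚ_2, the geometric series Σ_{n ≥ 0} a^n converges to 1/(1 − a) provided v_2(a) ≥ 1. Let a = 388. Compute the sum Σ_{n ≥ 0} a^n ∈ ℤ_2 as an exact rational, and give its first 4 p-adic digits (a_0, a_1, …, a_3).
Σ a^n = 1/(1 − a) = -1/387;  first 4 digits = (1, 0, 1, 0)

v_2(a) = 2 ≥ 1, so the series converges in ℤ_2 to 1/(1 − a) = 1/(1 − 388) = -1/387. Expand this rational in ℤ_2: compute digits iteratively via d_i = x_i mod 2, x_{i+1} = (x_i − d_i)/2. The first 4 digits are (1, 0, 1, 0).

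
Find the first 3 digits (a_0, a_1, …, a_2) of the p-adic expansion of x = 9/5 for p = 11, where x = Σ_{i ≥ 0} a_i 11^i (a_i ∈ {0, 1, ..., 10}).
(a_0, …, a_2) = (4, 2, 2)

v_11(9/5) = 0 (numerator and denominator both coprime to 11), so x ∈ ℤ_11^×. Compute digits iteratively via a_i = x_i mod 11, x_{i+1} = (x_i − a_i)/11, with x_0 = x:
  x_0 = 9/5;  a_0 = 4;  x_1 = (x_0 − 4)/11 = -1/5
  x_1 = -1/5;  a_1 = 2;  x_2 = (x_1 − 2)/11 = -1/5
  x_2 = -1/5;  a_2 = 2;  x_3 = (x_2 − 2)/11 = -1/5
Digits: (4, 2, 2).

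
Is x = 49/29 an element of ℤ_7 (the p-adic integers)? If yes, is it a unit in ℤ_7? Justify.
x ∈ ℤ_7 but not a unit; v_7(x) = 2 > 0

ℤ_7 = {x ∈ ℚ_7 : v_7(x) ≥ 0} and ℤ_7^× = {x ∈ ℤ_7 : v_7(x) = 0}. Here v_7(49/29) = v_7(num) − v_7(den) = 2; compare against these criteria.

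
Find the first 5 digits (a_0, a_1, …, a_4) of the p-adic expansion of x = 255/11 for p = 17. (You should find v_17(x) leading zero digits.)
(a_0, …, a_4) = (0, 6, 9, 1, 3)

v_17(255/11) = 1, so a_0 = ... = a_0 = 0. Factor out: x = 17^1 · u with u = 15/11 a unit in ℤ_17. Expand u iteratively via a_{v+i} = u_i mod 17, u_{i+1} = (u_i − a_{v+i})/17:
  u_0 = 15/11;  a_1 = 6;  u_1 = (u_0 − 6)/17 = -3/11
  u_1 = -3/11;  a_2 = 9;  u_2 = (u_1 − 9)/17 = -6/11
  u_2 = -6/11;  a_3 = 1;  u_3 = (u_2 − 1)/17 = -1/11
  u_3 = -1/11;  a_4 = 3;  u_4 = (u_3 − 3)/17 = -2/11
Digits: (0, 6, 9, 1, 3).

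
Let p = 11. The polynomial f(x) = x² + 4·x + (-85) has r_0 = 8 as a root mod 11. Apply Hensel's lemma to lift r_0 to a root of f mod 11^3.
r_2 = 921 (mod 1331)

Hensel: r_{i+1} = r_i − f(r_i)·(f′(r_i))^{-1} mod 11^{i+2}, f′(x) = 2x + 4. Iterate:
  r_0 = 8 (mod 11)
  r_1 = 74 (mod 121)
  r_2 = 921 (mod 1331)
Final: r = 921 satisfies f(r) ≡ 0 mod 11^3.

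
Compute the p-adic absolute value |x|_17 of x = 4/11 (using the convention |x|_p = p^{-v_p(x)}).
|4/11|_17 = 1

Step 1 — compute v_17(x) by factoring powers of 17 out of the numerator and denominator: v_17(4/11) = 0. Step 2 — apply |x|_p = p^{-v_p(x)} = 17^{0} = 1.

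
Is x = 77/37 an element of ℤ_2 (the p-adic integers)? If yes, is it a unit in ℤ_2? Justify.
x ∈ ℤ_2^× (unit); v_2(x) = 0

ℤ_2 = {x ∈ ℚ_2 : v_2(x) ≥ 0} and ℤ_2^× = {x ∈ ℤ_2 : v_2(x) = 0}. Here v_2(77/37) = v_2(num) − v_2(den) = 0; compare against these criteria.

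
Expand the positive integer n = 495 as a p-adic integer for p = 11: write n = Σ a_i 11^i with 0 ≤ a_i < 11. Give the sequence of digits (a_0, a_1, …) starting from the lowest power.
(a_0, a_1, …) = (0, 1, 4)

Repeated division by 11 gives the digits low-to-high: 495 = 1·11^1 + 4·11^2. Digit sequence: (0, 1, 4).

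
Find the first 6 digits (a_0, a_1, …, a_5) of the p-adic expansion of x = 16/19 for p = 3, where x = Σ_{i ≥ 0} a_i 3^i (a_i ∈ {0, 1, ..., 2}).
(a_0, …, a_5) = (1, 2, 2, 1, 0, 2)

v_3(16/19) = 0 (numerator and denominator both coprime to 3), so x ∈ ℤ_3^×. Compute digits iteratively via a_i = x_i mod 3, x_{i+1} = (x_i − a_i)/3, with x_0 = x:
  x_0 = 16/19;  a_0 = 1;  x_1 = (x_0 − 1)/3 = -1/19
  x_1 = -1/19;  a_1 = 2;  x_2 = (x_1 − 2)/3 = -13/19
  x_2 = -13/19;  a_2 = 2;  x_3 = (x_2 − 2)/3 = -17/19
  x_3 = -17/19;  a_3 = 1;  x_4 = (x_3 − 1)/3 = -12/19
  x_4 = -12/19;  a_4 = 0;  x_5 = (x_4 − 0)/3 = -4/19
  x_5 = -4/19;  a_5 = 2;  x_6 = (x_5 − 2)/3 = -14/19
Digits: (1, 2, 2, 1, 0, 2).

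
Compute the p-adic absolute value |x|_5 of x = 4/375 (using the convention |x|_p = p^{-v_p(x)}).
|4/375|_5 = 125

Step 1 — compute v_5(x) by factoring powers of 5 out of the numerator and denominator: v_5(4/375) = -3. Step 2 — apply |x|_p = p^{-v_p(x)} = 5^{3} = 125.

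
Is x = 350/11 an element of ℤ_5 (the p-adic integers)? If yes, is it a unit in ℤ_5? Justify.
x ∈ ℤ_5 but not a unit; v_5(x) = 2 > 0

ℤ_5 = {x ∈ ℚ_5 : v_5(x) ≥ 0} and ℤ_5^× = {x ∈ ℤ_5 : v_5(x) = 0}. Here v_5(350/11) = v_5(num) − v_5(den) = 2; compare against these criteria.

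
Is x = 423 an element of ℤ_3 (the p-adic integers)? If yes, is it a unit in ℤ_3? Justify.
x ∈ ℤ_3 but not a unit; v_3(x) = 2 > 0

ℤ_3 = {x ∈ ℚ_3 : v_3(x) ≥ 0} and ℤ_3^× = {x ∈ ℤ_3 : v_3(x) = 0}. Here v_3(423) = v_3(num) − v_3(den) = 2; compare against these criteria.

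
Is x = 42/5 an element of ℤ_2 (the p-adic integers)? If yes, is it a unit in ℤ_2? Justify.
x ∈ ℤ_2 but not a unit; v_2(x) = 1 > 0

ℤ_2 = {x ∈ ℚ_2 : v_2(x) ≥ 0} and ℤ_2^× = {x ∈ ℤ_2 : v_2(x) = 0}. Here v_2(42/5) = v_2(num) − v_2(den) = 1; compare against these criteria.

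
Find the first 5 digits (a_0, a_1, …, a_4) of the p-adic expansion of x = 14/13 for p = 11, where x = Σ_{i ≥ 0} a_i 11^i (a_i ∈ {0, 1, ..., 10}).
(a_0, …, a_4) = (7, 2, 4, 3, 9)

v_11(14/13) = 0 (numerator and denominator both coprime to 11), so x ∈ ℤ_11^×. Compute digits iteratively via a_i = x_i mod 11, x_{i+1} = (x_i − a_i)/11, with x_0 = x:
  x_0 = 14/13;  a_0 = 7;  x_1 = (x_0 − 7)/11 = -7/13
  x_1 = -7/13;  a_1 = 2;  x_2 = (x_1 − 2)/11 = -3/13
  x_2 = -3/13;  a_2 = 4;  x_3 = (x_2 − 4)/11 = -5/13
  x_3 = -5/13;  a_3 = 3;  x_4 = (x_3 − 3)/11 = -4/13
  x_4 = -4/13;  a_4 = 9;  x_5 = (x_4 − 9)/11 = -11/13
Digits: (7, 2, 4, 3, 9).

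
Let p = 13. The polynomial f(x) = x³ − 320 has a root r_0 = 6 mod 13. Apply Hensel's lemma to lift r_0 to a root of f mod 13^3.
r_2 = 708 (mod 2197)

Hensel: r_{i+1} = r_i − f(r_i)/f′(r_i) mod 13^{i+2}, where f′(x) = 3x². Iterate:
  r_0 = 6 (mod 13)
  r_1 = 32 (mod 169)
  r_2 = 708 (mod 2197)
Final: r = 708 with f(r) ≡ 0 mod 13^3.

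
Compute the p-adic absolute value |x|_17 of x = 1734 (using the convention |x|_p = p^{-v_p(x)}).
|1734|_17 = 1/289

Step 1 — compute v_17(x) by factoring powers of 17 out of the numerator and denominator: v_17(1734) = 2. Step 2 — apply |x|_p = p^{-v_p(x)} = 17^{-2} = 1/289.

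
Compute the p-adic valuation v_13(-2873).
v_13(-2873) = 2

v_13(n) is the largest exponent k such that 13^k divides n. Factor out: -2873 = -13^2 · 17. (Sign doesn't affect v_p.) So v_13(-2873) = 2.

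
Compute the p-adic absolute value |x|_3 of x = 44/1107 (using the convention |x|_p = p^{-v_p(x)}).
|44/1107|_3 = 27

Step 1 — compute v_3(x) by factoring powers of 3 out of the numerator and denominator: v_3(44/1107) = -3. Step 2 — apply |x|_p = p^{-v_p(x)} = 3^{3} = 27.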